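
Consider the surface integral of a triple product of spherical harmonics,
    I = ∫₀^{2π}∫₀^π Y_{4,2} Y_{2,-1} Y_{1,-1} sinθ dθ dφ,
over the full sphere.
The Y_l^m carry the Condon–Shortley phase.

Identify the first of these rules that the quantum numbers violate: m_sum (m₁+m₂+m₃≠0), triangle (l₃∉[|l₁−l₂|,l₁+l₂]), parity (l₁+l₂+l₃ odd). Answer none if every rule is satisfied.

triangle

azimuthal sum: 2 − 1 − 1 = 0  ✓
l₃ must lie in [2,6]; have l₃=1  ✗
L = 4 + 2 + 1 = 7 (odd)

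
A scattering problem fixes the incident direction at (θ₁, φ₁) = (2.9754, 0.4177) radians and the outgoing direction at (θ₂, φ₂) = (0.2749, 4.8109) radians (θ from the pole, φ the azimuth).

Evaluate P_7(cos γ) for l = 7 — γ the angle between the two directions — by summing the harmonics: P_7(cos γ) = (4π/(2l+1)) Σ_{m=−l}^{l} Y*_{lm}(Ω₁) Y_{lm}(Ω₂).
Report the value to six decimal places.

-0.202008

Addition theorem: P_7(cos γ) = (4π/15) Σ_m Y*_{lm}(Ω₁) Y_{lm}(Ω₂), m = −7…7:
  [-7]  conj(Y_{7,-7})(Ω₁) = (-0.000002, 0.000000) ; Y_{7,-7}(Ω₂) = (-0.000035, -0.000042) ; Δ = (0.000000, 0.000000)
  [-6]  conj(Y_{7,-6})(Ω₁) = (0.000030, -0.000022) ; Y_{7,-6}(Ω₂) = (-0.000598, 0.000401) ; Δ = (-0.000000, 0.000000)
  [-5]  conj(Y_{7,-5})(Ω₁) = (-0.000262, 0.000460) ; Y_{7,-5}(Ω₂) = (0.002824, 0.005262) ; Δ = (-0.000003, -0.000000)
  [-4]  conj(Y_{7,-4})(Ω₁) = (0.000522, -0.005201) ; Y_{7,-4}(Ω₂) = (0.032018, -0.013313) ; Δ = (-0.000053, -0.000173)
  [-3]  conj(Y_{7,-3})(Ω₁) = (0.011591, 0.035250) ; Y_{7,-3}(Ω₂) = (-0.041613, -0.136682) ; Δ = (0.004336, -0.003051)
  [-2]  conj(Y_{7,-2})(Ω₁) = (-0.122641, -0.135562) ; Y_{7,-2}(Ω₂) = (-0.389632, 0.077775) ; Δ = (0.058328, 0.043281)
  [-1]  conj(Y_{7,-1})(Ω₁) = (0.509582, 0.226161) ; Y_{7,-1}(Ω₂) = (0.061896, 0.626281) ; Δ = (-0.110099, 0.333140)
  [+0]  conj(Y_{7,0})(Ω₁) = (-0.708782, -0.000000) ; Y_{7,0}(Ω₂) = (0.206195, 0.000000) ; Δ = (-0.146147, -0.000000)
  [+1]  conj(Y_{7,1})(Ω₁) = (-0.509582, 0.226161) ; Y_{7,1}(Ω₂) = (-0.061896, 0.626281) ; Δ = (-0.110099, -0.333140)
  [+2]  conj(Y_{7,2})(Ω₁) = (-0.122641, 0.135562) ; Y_{7,2}(Ω₂) = (-0.389632, -0.077775) ; Δ = (0.058328, -0.043281)
  [+3]  conj(Y_{7,3})(Ω₁) = (-0.011591, 0.035250) ; Y_{7,3}(Ω₂) = (0.041613, -0.136682) ; Δ = (0.004336, 0.003051)
  [+4]  conj(Y_{7,4})(Ω₁) = (0.000522, 0.005201) ; Y_{7,4}(Ω₂) = (0.032018, 0.013313) ; Δ = (-0.000053, 0.000173)
  [+5]  conj(Y_{7,5})(Ω₁) = (0.000262, 0.000460) ; Y_{7,5}(Ω₂) = (-0.002824, 0.005262) ; Δ = (-0.000003, 0.000000)
  [+6]  conj(Y_{7,6})(Ω₁) = (0.000030, 0.000022) ; Y_{7,6}(Ω₂) = (-0.000598, -0.000401) ; Δ = (-0.000000, -0.000000)
  [+7]  conj(Y_{7,7})(Ω₁) = (0.000002, 0.000000) ; Y_{7,7}(Ω₂) = (0.000035, -0.000042) ; Δ = (0.000000, -0.000000)
Accumulated sum (-0.241129, -0.000000); after 4π/(2l+1) scaling, (-0.202008, -0.000000) ⇒ P_7 = -0.202008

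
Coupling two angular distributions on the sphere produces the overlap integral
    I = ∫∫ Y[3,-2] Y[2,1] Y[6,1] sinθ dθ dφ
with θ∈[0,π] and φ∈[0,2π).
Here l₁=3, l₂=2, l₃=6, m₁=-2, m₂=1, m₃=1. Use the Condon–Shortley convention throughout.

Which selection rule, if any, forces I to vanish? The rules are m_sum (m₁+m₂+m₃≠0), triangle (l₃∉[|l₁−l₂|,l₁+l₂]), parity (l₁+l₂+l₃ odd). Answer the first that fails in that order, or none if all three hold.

m₁+m₂+m₃ = -2 + 1 + 1 = 0  ✓
triangle: need |l₁−l₂| ≤ l₃ ≤ l₁+l₂ = [1,5]; l₃=6 is outside  ✗
parity: l₁+l₂+l₃ = 11 is odd

triangle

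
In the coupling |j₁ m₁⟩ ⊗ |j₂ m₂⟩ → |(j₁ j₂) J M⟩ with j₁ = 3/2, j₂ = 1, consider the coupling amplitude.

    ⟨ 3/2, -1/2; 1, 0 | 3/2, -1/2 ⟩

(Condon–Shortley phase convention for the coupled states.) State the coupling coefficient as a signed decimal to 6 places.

√[4·1!2!1!/5! · 1!2!1!1!1!2!] = √(4/15)
  +(−1)^0/∏(0,1,2,1,0,0)! = 1/2  (running 1/2)
  +(−1)^1/∏(1,0,1,0,1,1)! = -1  (running -1/2)
⟨..|..⟩ = √(4/15)·(-1/2) = -0.258199

-0.258199  (= −√(1/15))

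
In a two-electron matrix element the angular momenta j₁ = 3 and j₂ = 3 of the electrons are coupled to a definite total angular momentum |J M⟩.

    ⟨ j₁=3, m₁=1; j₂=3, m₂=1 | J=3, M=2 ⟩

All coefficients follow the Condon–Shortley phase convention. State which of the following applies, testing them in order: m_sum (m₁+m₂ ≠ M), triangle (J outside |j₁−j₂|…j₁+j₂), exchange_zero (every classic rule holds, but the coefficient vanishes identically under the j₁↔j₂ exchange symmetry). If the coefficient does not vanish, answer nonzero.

m-sum: m₁+m₂ = 1+1 = 2, M = 2  ✓
triangle: |j₁−j₂| = 0 ≤ J = 3 ≤ j₁+j₂ = 6  ✓
exchange: j₁=j₂ and m₁=m₂, and (−1)^(j₁+j₂−J) = (−1)^3 = −1 forces ⟨j₁m₁;j₂m₂|JM⟩ = −⟨j₂m₂;j₁m₁|JM⟩ = −⟨j₁m₁;j₂m₂|JM⟩ ⇒ the coefficient vanishes identically
Racah sum check: Σ_k collapses to 0 ⇒ CG = 0

exchange_zero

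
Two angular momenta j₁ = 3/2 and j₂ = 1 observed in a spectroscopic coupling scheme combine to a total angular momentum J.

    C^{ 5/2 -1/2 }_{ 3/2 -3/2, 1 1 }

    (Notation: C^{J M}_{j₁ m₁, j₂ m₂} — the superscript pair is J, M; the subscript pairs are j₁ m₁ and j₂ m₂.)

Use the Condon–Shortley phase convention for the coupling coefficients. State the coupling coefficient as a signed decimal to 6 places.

triangle: 0!·3!·2!/6! = 12/720
(j±m)!: 0!·3!·2!·0!·2!·3! = 144
prefactor² = (2J+1)·Δ·N² = 72/5
  k=0: +1/(0!·0!·3!·2!·0!·0!) = 1/12
Σ = 1/12  ⇒  CG² = 72/5·(1/12)² = 1/10
CG = +√(1/10) = +0.316228

+√(1/10) ≈ +0.316228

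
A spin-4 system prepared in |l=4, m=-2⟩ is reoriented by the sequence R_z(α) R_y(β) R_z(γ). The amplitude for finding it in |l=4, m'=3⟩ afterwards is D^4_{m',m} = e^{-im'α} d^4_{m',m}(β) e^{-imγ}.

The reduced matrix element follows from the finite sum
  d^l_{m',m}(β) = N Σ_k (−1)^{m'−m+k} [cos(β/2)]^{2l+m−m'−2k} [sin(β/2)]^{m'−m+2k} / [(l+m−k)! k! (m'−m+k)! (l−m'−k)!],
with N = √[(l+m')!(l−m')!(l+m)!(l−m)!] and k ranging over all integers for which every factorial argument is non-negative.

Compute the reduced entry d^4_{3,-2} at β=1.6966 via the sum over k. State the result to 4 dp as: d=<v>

d=-0.4403

d^4_{3,-2}(β=1.6966) via the finite sum:
c=cos(1.696600/2)=0.661259, s=sin(1.696600/2)=0.750157; N=√[5040·1·2·720]=2693.993318
The bounds max(0,m−m')=0 and min(l+m,l−m')=1 give 2 terms
  k=0: (−1)^5·2693.9933/(240)·0.6613^3·0.7502^5 = -0.771015
  k=1: (−1)^6·2693.9933/(720)·0.6613^1·0.7502^7 = +0.330752
d^4_{3,-2}(1.6966) = -0.771015 +0.330752 = -0.440263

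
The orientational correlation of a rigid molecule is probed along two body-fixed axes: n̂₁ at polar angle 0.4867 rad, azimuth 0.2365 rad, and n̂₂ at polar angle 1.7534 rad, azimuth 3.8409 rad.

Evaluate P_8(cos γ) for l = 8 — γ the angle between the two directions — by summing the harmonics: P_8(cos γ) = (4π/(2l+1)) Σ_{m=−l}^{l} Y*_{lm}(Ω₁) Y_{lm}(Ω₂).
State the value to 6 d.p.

Summing Y*_{l m}(θ₁,φ₁)·Y_{l m}(θ₂,φ₂) over m ∈ [−8, 8]; prefactor 4π/(2·8+1) = 0.739198:
  term(m=-8) = -0.00045 + 0.00028j   from Y*(Ω₁)=-0.00037 + 0.00112j, Y(Ω₂)=0.34799 + 0.28647j
  term(m=-7) = -0.00296 + 0.00029j   from Y*(Ω₁)=-0.00075 + 0.00889j, Y(Ω₂)=0.06051 + 0.32739j
  term(m=-6) = 0.00679 + 0.00259j   from Y*(Ω₁)=0.00639 + 0.04175j, Y(Ω₂)=0.08496 - 0.14958j
  term(m=-5) = 0.03229 + 0.03513j   from Y*(Ω₁)=0.05310 + 0.12981j, Y(Ω₂)=0.31899 - 0.11823j
  term(m=-4) = -0.00616 - 0.02137j   from Y*(Ω₁)=0.19279 + 0.26733j, Y(Ω₂)=-0.06352 - 0.02278j
  term(m=-3) = 0.03065 - 0.16618j   from Y*(Ω₁)=0.38900 + 0.33402j, Y(Ω₂)=-0.16579 - 0.28484j
  term(m=-2) = -0.00468 + 0.00622j   from Y*(Ω₁)=0.35730 + 0.18285j, Y(Ω₂)=-0.00332 + 0.01911j
  term(m=-1) = 0.03893 - 0.01943j   from Y*(Ω₁)=-0.13147 - 0.03169j, Y(Ω₂)=-0.24622 + 0.20710j
  term(m=+0) = -0.00234 + 0.00000j   from Y*(Ω₁)=-0.45599 + 0.00000j, Y(Ω₂)=0.00512 + 0.00000j
  term(m=+1) = 0.03893 + 0.01943j   from Y*(Ω₁)=0.13147 - 0.03169j, Y(Ω₂)=0.24622 + 0.20710j
  term(m=+2) = -0.00468 - 0.00622j   from Y*(Ω₁)=0.35730 - 0.18285j, Y(Ω₂)=-0.00332 - 0.01911j
  term(m=+3) = 0.03065 + 0.16618j   from Y*(Ω₁)=-0.38900 + 0.33402j, Y(Ω₂)=0.16579 - 0.28484j
  term(m=+4) = -0.00616 + 0.02137j   from Y*(Ω₁)=0.19279 - 0.26733j, Y(Ω₂)=-0.06352 + 0.02278j
  term(m=+5) = 0.03229 - 0.03513j   from Y*(Ω₁)=-0.05310 + 0.12981j, Y(Ω₂)=-0.31899 - 0.11823j
  term(m=+6) = 0.00679 - 0.00259j   from Y*(Ω₁)=0.00639 - 0.04175j, Y(Ω₂)=0.08496 + 0.14958j
  term(m=+7) = -0.00296 - 0.00029j   from Y*(Ω₁)=0.00075 + 0.00889j, Y(Ω₂)=-0.06051 + 0.32739j
  term(m=+8) = -0.00045 - 0.00028j   from Y*(Ω₁)=-0.00037 - 0.00112j, Y(Ω₂)=0.34799 - 0.28647j
Accumulated sum 0.18648 + 0.00000j; after 4π/(2l+1) scaling, 0.13785 + 0.00000j ⇒ P_8 = 0.137849

0.137849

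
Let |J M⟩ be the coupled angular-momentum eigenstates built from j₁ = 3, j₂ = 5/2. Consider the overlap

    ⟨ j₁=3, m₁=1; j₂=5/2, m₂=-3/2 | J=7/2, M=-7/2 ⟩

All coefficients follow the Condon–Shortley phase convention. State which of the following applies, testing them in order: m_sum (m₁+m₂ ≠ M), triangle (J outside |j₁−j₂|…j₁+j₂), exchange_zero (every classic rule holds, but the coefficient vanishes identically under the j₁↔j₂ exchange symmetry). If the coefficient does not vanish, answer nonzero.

m_sum

m-sum: m₁+m₂ = 1+(-3/2) = -1/2, M = -7/2  ✗ ⇒ coefficient is 0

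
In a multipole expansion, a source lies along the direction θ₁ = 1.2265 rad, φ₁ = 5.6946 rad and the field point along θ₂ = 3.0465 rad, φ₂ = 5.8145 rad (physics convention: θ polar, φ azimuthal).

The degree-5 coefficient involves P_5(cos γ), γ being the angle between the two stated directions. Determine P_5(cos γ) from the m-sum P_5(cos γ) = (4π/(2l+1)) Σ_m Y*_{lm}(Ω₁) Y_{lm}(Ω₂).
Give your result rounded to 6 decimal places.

Expand P_5 via completeness: Σ_{m} conj(Y_{5,m}) at Ω₁ times Y_{5,m} at Ω₂ —
  m=-5: (-0.33627 - 0.06770j) × (-0.00000 + 0.00000j) = 0.00000 - 0.00000j  (running Σ = 0.00000 - 0.00000j)
  m=-4: (-0.27452 - 0.27554j) × (0.00004 - 0.00011j) = -0.00004 + 0.00002j  (running Σ = -0.00004 + 0.00002j)
  m=-3: (-0.00142 - 0.00718j) × (0.00038 + 0.00231j) = 0.00002 - 0.00001j  (running Σ = -0.00002 + 0.00001j)
  m=-2: (-0.12796 + 0.30811j) × (-0.01776 - 0.02419j) = 0.00973 - 0.00238j  (running Σ = 0.00970 - 0.00236j)
  m=-1: (-0.08085 + 0.05397j) × (0.21025 + 0.10645j) = -0.02274 + 0.00274j  (running Σ = -0.01304 + 0.00038j)
  m=0: (0.30959 + 0.00000j) × (-0.87319 + 0.00000j) = -0.27033 + 0.00000j  (running Σ = -0.28337 + 0.00038j)
  m=1: (0.08085 + 0.05397j) × (-0.21025 + 0.10645j) = -0.02274 - 0.00274j  (running Σ = -0.30612 - 0.00236j)
  m=2: (-0.12796 - 0.30811j) × (-0.01776 + 0.02419j) = 0.00973 + 0.00238j  (running Σ = -0.29639 + 0.00001j)
  m=3: (0.00142 - 0.00718j) × (-0.00038 + 0.00231j) = 0.00002 + 0.00001j  (running Σ = -0.29638 + 0.00002j)
  m=4: (-0.27452 + 0.27554j) × (0.00004 + 0.00011j) = -0.00004 - 0.00002j  (running Σ = -0.29642 - 0.00000j)
  m=5: (0.33627 - 0.06770j) × (0.00000 + 0.00000j) = 0.00000 + 0.00000j  (running Σ = -0.29642 + 0.00000j)
Accumulated sum -0.29642 + 0.00000j; after 4π/(2l+1) scaling, -0.33862 + 0.00000j ⇒ P_5 = -0.338624

-0.338624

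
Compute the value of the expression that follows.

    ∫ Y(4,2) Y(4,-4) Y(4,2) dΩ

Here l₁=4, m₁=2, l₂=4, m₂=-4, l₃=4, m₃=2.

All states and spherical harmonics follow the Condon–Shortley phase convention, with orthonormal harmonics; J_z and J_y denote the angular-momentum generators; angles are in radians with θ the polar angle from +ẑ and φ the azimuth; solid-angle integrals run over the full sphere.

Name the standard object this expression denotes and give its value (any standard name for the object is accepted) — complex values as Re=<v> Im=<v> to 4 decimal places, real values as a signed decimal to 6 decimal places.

Gaunt coefficient, +0.190983

This is a Gaunt coefficient — the integral of a triple product of spherical harmonics over the sphere.
m-sum 0 ✓  L=12 even ✓  0≤4≤8 ✓
Π(2lᵢ+1) = 9×9×9 = 729
triangle coeff Δ(4,4,4) = 1/450450
Σ_t [0,4]: t=0:+1/13824 t=1:−1/216 t=2:+1/64 t=3:−1/216 t=4:+1/13824 = 5/768
(3j)²=18/1001 [(4 4 4; 0 0 0)], sign=+1
Σ_t [0,0]: t=0:+1/2304 = 1/2304
(3j)²=5/143 [(4 4 4; 2 -4 2)], sign=+1
⇒ 4πI² = 65610/143143
I = (+1)√(65610/143143/(4π)) = 0.19098314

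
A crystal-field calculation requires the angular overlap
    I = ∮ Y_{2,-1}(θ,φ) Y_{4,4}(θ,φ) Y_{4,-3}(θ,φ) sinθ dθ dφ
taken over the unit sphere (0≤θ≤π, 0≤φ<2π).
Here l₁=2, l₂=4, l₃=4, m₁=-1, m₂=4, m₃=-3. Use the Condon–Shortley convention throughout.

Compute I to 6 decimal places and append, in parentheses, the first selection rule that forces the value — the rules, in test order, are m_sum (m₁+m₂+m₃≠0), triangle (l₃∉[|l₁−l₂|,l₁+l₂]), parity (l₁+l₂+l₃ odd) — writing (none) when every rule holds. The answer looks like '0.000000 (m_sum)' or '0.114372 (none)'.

0.198645 (none)

m-sum 0 ✓  L=10 even ✓  2≤4≤6 ✓
Π(2lᵢ+1) = 5×9×9 = 405
triangle coeff Δ(2,4,4) = 1/13860
Σ_t [0,2]: t=0:+1/192 t=1:−1/36 t=2:+1/192 = -5/288
(3j)²=20/693 [(2 4 4; 0 0 0)], sign=-1
Σ_t [2,2]: t=2:+1/1440 = 1/1440
(3j)²=7/165 [(2 4 4; -1 4 -3)], sign=-1
⇒ 4πI² = 60/121
I = (+1)√(60/121/(4π)) = 0.19864517
No selection rule forces the value: the integral is nonzero (none).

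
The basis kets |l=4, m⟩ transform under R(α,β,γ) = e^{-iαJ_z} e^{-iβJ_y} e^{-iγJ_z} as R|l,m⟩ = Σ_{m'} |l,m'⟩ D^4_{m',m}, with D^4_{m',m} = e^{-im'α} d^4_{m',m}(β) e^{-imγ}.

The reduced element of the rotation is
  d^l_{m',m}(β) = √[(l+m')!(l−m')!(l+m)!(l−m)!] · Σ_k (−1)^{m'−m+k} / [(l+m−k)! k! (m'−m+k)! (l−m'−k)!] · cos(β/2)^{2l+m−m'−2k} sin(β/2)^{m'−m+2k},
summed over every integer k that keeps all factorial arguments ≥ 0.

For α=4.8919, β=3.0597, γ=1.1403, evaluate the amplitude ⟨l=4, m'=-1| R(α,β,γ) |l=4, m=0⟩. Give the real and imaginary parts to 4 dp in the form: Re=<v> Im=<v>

Re=-0.0322 Im=0.1773

Split into d^4_{-1,0}(β=3.0597) × two z-phases.
With c≡cos(β/2)=0.040935 and s≡sin(β/2)=0.999162, N=[6·120·24·24]^{1/2}=643.987578
Admissible k: 1..4 (factorial args all ≥0)
  k=1: (−1)^0·643.9876/(144)·0.0409^7·0.9992^1 = +0.000000
  k=2: (−1)^1·643.9876/(24)·0.0409^5·0.9992^3 = -0.000003
  k=3: (−1)^2·643.9876/(24)·0.0409^3·0.9992^5 = +0.001833
  k=4: (−1)^3·643.9876/(144)·0.0409^1·0.9992^7 = -0.181995
d^4_{-1,0}(3.0597) = +0.000000 -0.000003 +0.001833 -0.181995 = -0.180165
Phases: e^{-i·(-1)·4.8919}=+0.178548-0.983931i, e^{-i·(0)·1.1403}=+1.000000+0.000000i ⇒ D=-0.032168+0.177270i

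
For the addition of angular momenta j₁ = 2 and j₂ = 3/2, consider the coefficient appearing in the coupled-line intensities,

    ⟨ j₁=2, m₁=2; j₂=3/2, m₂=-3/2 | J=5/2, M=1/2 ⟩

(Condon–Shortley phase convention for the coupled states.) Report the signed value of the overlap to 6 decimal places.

+0.414039  (= +√(6/35))

√[6·1!3!2!/7! · 4!0!0!3!3!2!] = √(864/35)
  +(−1)^0/∏(0,1,0,0,3,2)! = 1/12  (running 1/12)
⟨..|..⟩ = √(864/35)·(1/12) = +0.414039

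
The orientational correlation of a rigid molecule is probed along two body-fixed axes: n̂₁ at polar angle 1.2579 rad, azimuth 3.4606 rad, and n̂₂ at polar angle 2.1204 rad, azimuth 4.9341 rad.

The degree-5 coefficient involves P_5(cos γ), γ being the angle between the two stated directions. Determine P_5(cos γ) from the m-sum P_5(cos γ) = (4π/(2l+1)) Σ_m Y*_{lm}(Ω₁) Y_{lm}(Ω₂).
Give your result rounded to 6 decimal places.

Summing Y*_{l m}(θ₁,φ₁)·Y_{l m}(θ₂,φ₂) over m ∈ [−5, 5]; prefactor 4π/(2·5+1) = 1.142397:
  m=-5: Y*=(0.008771, -0.361772)  Y=(0.187307, 0.093324)  product (0.035405, -0.066944)
  m=-4: Y*=(0.107557, 0.354260)  Y=(-0.256138, 0.314195)  product (-0.138856, -0.056945)
  m=-3: Y*=(0.025269, 0.035866)  Y=(-0.192707, -0.245686)  product (0.003942, -0.013120)
  m=-2: Y*=(-0.271517, -0.201320)  Y=(-0.105509, 0.050113)  product (0.038736, 0.007634)
  m=-1: Y*=(0.039924, 0.013186)  Y=(-0.075463, -0.334770)  product (0.001402, -0.014361)
  m=+0: Y*=(0.321582, -0.000000)  Y=(-0.036086, 0.000000)  product (-0.011605, 0.000000)
  m=+1: Y*=(-0.039924, 0.013186)  Y=(0.075463, -0.334770)  product (0.001402, 0.014361)
  m=+2: Y*=(-0.271517, 0.201320)  Y=(-0.105509, -0.050113)  product (0.038736, -0.007634)
  m=+3: Y*=(-0.025269, 0.035866)  Y=(0.192707, -0.245686)  product (0.003942, 0.013120)
  m=+4: Y*=(0.107557, -0.354260)  Y=(-0.256138, -0.314195)  product (-0.138856, 0.056945)
  m=+5: Y*=(-0.008771, -0.361772)  Y=(-0.187307, 0.093324)  product (0.035405, 0.066944)
Σ over m = (-0.130347, -0.000000); ×(4π/11) → (-0.148908, -0.000000). Real part: -0.148908

-0.148908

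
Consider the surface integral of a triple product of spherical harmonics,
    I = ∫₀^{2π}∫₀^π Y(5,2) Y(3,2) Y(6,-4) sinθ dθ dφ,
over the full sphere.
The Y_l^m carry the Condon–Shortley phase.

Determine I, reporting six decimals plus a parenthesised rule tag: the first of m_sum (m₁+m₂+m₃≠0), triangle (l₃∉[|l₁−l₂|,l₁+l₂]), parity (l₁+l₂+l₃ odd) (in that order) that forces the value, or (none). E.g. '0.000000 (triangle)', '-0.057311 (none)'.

0.088266 (none)

Checks pass: Σm=0; 14 even; l₃=6∈[2,8].
(2·5+1)(2·3+1)(2·6+1) = 1001
Δ: 2! 8! 4! / 15! → 1/675675
sum: t=0:+1/8640 t=1:−1/2304 t=2:+1/8640 = -7/34560
3j²(5 3 6; 0 0 0) = Δ·Π!·Σ² = 7/429  (sign -1)
sum: t=1:−1/34560 t=2:+1/60480 = -1/80640
3j²(5 3 6; 2 2 -4) = Δ·Π!·Σ² = 6/1001  (sign -1)
combine: 4πI² = 1001·7/429·6/1001 = 14/143
take √, sign +1: I = 0.08826552
No selection rule forces the value: the integral is nonzero (none).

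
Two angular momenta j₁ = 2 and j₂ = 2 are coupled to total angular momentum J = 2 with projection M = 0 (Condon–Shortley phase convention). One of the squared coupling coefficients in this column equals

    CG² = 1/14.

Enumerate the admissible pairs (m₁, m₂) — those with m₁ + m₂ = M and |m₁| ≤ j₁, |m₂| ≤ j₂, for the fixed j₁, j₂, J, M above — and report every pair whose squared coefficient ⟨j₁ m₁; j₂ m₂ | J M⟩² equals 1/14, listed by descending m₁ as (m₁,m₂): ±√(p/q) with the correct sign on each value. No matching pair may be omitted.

Admissible pairs with m₁+m₂ = M = 0: (-2,2), (-1,1), (0,0), (1,-1), (2,-2)
  (m₁,m₂)=(2,-2): CG² = 2/7, CG = +√(2/7)
  (m₁,m₂)=(1,-1): CG² = 1/14, CG = +√(1/14)   ← matches the target
  (m₁,m₂)=(0,0): CG² = 2/7, CG = −√(2/7)
  (m₁,m₂)=(-1,1): CG² = 1/14, CG = +√(1/14)   ← matches the target
  (m₁,m₂)=(-2,2): CG² = 2/7, CG = +√(2/7)
Pairs with CG² = 1/14: (1,-1): +√(1/14); (-1,1): +√(1/14)

(1,-1): +√(1/14); (-1,1): +√(1/14)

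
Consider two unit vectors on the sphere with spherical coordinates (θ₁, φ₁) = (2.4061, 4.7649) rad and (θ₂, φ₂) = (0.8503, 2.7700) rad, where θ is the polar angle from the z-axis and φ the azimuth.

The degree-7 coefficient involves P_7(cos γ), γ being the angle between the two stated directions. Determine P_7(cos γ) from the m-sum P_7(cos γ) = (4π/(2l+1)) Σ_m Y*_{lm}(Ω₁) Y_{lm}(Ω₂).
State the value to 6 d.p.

Summing Y*_{l m}(θ₁,φ₁)·Y_{l m}(θ₂,φ₂) over m ∈ [−7, 7]; prefactor 4π/(2·7+1) = 0.837758:
  term(m=-7) = (0.000356, 0.002041)   from Y*(Ω₁)=(-0.010999, 0.028564), Y(Ω₂)=(0.058029, -0.034819)
  term(m=-6) = (-0.023271, 0.015817)   from Y*(Ω₁)=(0.120340, 0.039221), Y(Ω₂)=(-0.136082, 0.175789)
  term(m=-5) = (-0.107141, -0.065648)   from Y*(Ω₁)=(0.079611, -0.296216), Y(Ω₂)=(0.116031, -0.392885)
  term(m=-4) = (0.023525, -0.186287)   from Y*(Ω₁)=(-0.447348, -0.095369), Y(Ω₂)=(0.034616, 0.409046)
  term(m=-3) = (0.020357, -0.006263)   from Y*(Ω₁)=(-0.052117, 0.328090), Y(Ω₂)=(-0.028234, -0.057561)
  term(m=-2) = (0.026225, 0.029745)   from Y*(Ω₁)=(-0.116909, -0.012323), Y(Ω₂)=(-0.248382, -0.228250)
  term(m=-1) = (-0.035807, 0.079307)   from Y*(Ω₁)=(-0.020490, 0.389843), Y(Ω₂)=(0.207687, 0.080935)
  term(m=+0) = (-0.000038, -0.000000)   from Y*(Ω₁)=(-0.000135, -0.000000), Y(Ω₂)=(0.278950, 0.000000)
  term(m=+1) = (-0.035807, -0.079307)   from Y*(Ω₁)=(0.020490, 0.389843), Y(Ω₂)=(-0.207687, 0.080935)
  term(m=+2) = (0.026225, -0.029745)   from Y*(Ω₁)=(-0.116909, 0.012323), Y(Ω₂)=(-0.248382, 0.228250)
  term(m=+3) = (0.020357, 0.006263)   from Y*(Ω₁)=(0.052117, 0.328090), Y(Ω₂)=(0.028234, -0.057561)
  term(m=+4) = (0.023525, 0.186287)   from Y*(Ω₁)=(-0.447348, 0.095369), Y(Ω₂)=(0.034616, -0.409046)
  term(m=+5) = (-0.107141, 0.065648)   from Y*(Ω₁)=(-0.079611, -0.296216), Y(Ω₂)=(-0.116031, -0.392885)
  term(m=+6) = (-0.023271, -0.015817)   from Y*(Ω₁)=(0.120340, -0.039221), Y(Ω₂)=(-0.136082, -0.175789)
  term(m=+7) = (0.000356, -0.002041)   from Y*(Ω₁)=(0.010999, 0.028564), Y(Ω₂)=(-0.058029, -0.034819)
Total Σ_m = (-0.191550, -0.000000). Multiply by 0.837758: (-0.160473, -0.000000). P_7(cos γ) = -0.160473

-0.160473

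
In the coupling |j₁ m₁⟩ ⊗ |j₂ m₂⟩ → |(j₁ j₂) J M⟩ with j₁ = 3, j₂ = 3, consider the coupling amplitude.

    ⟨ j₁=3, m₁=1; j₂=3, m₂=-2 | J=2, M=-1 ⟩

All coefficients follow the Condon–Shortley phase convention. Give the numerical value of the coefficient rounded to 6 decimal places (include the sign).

triangle: 4!×2!×2!/9! = 96/362880
(j±m)!: 4!×2!×1!×5!×1!×3! = 34560
prefactor² = (2J+1)×Δ×N² = 320/7
  k=0: +1/(0!×4!×2!×1!×0!×1!) = 1/48
  k=1: −1/(1!×3!×1!×0!×1!×2!) = -1/12
Σ = -1/16  ⇒  CG² = 320/7×(-1/16)² = 5/28
CG = −√(5/28) = -0.422577

-0.422577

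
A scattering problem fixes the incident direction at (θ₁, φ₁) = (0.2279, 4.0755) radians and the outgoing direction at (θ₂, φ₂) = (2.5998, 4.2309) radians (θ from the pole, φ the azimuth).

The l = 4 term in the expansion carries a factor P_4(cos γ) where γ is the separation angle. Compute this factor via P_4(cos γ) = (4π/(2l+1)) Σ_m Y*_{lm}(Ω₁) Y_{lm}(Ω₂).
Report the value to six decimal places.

-0.393800

Summing Y*_{l m}(θ₁,φ₁)·Y_{l m}(θ₂,φ₂) over m ∈ [−4, 4]; prefactor 4π/(2·4+1) = 1.396263:
  m=-4: (-0.00096 - 0.00065j) × (-0.01088 + 0.02934j) = 0.00003 - 0.00002j  (running Σ = 0.00003 - 0.00002j)
  m=-3: (0.01326 - 0.00469j) × (-0.14588 + 0.01853j) = -0.00185 + 0.00093j  (running Σ = -0.00182 + 0.00091j)
  m=-2: (-0.02820 + 0.09213j) × (-0.21024 - 0.30221j) = 0.03377 - 0.01085j  (running Σ = 0.03196 - 0.00994j)
  m=-1: (-0.22556 - 0.30492j) × (0.20701 - 0.39618j) = -0.16750 + 0.02624j  (running Σ = -0.13554 + 0.01630j)
  m=0: (0.63994 + 0.00000j) × (-0.01712 + 0.00000j) = -0.01095 + 0.00000j  (running Σ = -0.14650 + 0.01630j)
  m=1: (0.22556 - 0.30492j) × (-0.20701 - 0.39618j) = -0.16750 - 0.02624j  (running Σ = -0.31399 - 0.00994j)
  m=2: (-0.02820 - 0.09213j) × (-0.21024 + 0.30221j) = 0.03377 + 0.01085j  (running Σ = -0.28022 + 0.00091j)
  m=3: (-0.01326 - 0.00469j) × (0.14588 + 0.01853j) = -0.00185 - 0.00093j  (running Σ = -0.28207 - 0.00002j)
  m=4: (-0.00096 + 0.00065j) × (-0.01088 - 0.02934j) = 0.00003 + 0.00002j  (running Σ = -0.28204 + 0.00000j)
Σ over m = -0.28204 + 0.00000j; ×(4π/9) → -0.39380 + 0.00000j. Real part: -0.393800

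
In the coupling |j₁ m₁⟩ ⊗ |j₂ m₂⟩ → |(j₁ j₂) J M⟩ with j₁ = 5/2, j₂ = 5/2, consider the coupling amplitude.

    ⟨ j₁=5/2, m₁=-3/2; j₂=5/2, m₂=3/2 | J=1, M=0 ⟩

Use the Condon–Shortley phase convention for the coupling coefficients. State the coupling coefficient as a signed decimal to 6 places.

√[3·4!1!1!/7! · 1!4!4!1!1!1!] = √(288/35)
  +(−1)^3/∏(3,1,1,1,0,0)! = -1/6  (running -1/6)
  +(−1)^4/∏(4,0,0,0,1,1)! = 1/24  (running -1/8)
⟨..|..⟩ = √(288/35)·(-1/8) = -0.358569

−√(9/70) = -0.358569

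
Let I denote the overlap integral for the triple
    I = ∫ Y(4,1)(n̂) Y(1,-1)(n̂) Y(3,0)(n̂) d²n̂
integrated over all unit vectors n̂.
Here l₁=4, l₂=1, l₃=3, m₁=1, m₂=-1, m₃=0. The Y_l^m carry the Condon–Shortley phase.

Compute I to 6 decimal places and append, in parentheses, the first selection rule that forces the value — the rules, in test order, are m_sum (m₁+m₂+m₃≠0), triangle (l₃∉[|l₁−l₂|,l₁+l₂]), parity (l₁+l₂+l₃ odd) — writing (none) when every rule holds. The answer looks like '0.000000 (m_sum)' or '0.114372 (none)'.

-0.194664 (none)

m-sum 0 ✓  L=8 even ✓  3≤3≤5 ✓
Π(2lᵢ+1) = 9×3×7 = 189
triangle coeff Δ(4,1,3) = 1/252
Σ_t [1,1]: t=1:−1/36 = -1/36
(3j)²=4/63 [(4 1 3; 0 0 0)], sign=+1
Σ_t [0,0]: t=0:+1/72 = 1/72
(3j)²=5/126 [(4 1 3; 1 -1 0)], sign=-1
⇒ 4πI² = 10/21
I = (-1)√(10/21/(4π)) = -0.19466390
No selection rule forces the value: the integral is nonzero (none).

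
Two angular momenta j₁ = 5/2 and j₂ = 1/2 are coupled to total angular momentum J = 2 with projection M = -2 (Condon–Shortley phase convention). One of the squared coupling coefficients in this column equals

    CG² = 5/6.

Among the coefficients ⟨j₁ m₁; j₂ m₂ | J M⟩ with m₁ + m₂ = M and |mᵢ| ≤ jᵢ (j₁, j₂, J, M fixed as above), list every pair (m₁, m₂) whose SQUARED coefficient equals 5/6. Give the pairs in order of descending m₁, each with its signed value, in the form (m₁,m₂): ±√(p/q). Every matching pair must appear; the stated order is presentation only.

(-5/2,1/2): −√(5/6)

Admissible pairs with m₁+m₂ = M = -2: (-5/2,1/2), (-3/2,-1/2)
  (m₁,m₂)=(-3/2,-1/2): CG² = 1/6, CG = +√(1/6)
  (m₁,m₂)=(-5/2,1/2): CG² = 5/6, CG = −√(5/6)   ← matches the target
Pairs with CG² = 5/6: (-5/2,1/2): −√(5/6)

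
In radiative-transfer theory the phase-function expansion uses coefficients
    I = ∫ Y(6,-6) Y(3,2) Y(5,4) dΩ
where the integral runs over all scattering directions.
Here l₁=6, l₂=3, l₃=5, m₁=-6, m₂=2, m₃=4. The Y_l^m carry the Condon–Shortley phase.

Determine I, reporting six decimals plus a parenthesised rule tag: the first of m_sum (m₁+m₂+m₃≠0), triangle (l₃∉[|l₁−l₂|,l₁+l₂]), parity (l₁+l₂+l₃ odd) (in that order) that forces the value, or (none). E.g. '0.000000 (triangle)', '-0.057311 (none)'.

0.207001 (none)

m-sum 0 ✓  L=14 even ✓  3≤5≤9 ✓
Π(2lᵢ+1) = 13×7×11 = 1001
triangle coeff Δ(6,3,5) = 1/675675
Σ_t [1,3]: t=1:−1/8640 t=2:+1/2304 t=3:−1/8640 = 7/34560
(3j)²=7/429 [(6 3 5; 0 0 0)], sign=-1
Σ_t [4,4]: t=4:+1/967680 = 1/967680
(3j)²=3/91 [(6 3 5; -6 2 4)], sign=-1
⇒ 4πI² = 7/13
I = (+1)√(7/13/(4π)) = 0.20700098
No selection rule forces the value: the integral is nonzero (none).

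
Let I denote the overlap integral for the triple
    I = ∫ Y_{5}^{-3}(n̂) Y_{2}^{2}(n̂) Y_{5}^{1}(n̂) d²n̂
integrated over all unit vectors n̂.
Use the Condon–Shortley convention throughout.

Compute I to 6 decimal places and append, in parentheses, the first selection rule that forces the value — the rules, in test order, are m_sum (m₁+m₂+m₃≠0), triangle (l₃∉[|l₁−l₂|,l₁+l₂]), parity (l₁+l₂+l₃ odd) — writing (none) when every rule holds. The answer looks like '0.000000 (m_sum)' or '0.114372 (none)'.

m-sum 0 ✓  L=12 even ✓  3≤5≤7 ✓
Π(2lᵢ+1) = 11×5×11 = 605
triangle coeff Δ(5,2,5) = 1/38610
Σ_t [0,2]: t=0:+1/2880 t=1:−1/576 t=2:+1/2880 = -1/960
(3j)²=10/429 [(5 2 5; 0 0 0)], sign=+1
Σ_t [2,2]: t=2:+1/5760 = 1/5760
(3j)²=56/2145 [(5 2 5; -3 2 1)], sign=+1
⇒ 4πI² = 560/1521
I = (+1)√(560/1521/(4π)) = 0.17116875
No selection rule forces the value: the integral is nonzero (none).

0.171169 (none)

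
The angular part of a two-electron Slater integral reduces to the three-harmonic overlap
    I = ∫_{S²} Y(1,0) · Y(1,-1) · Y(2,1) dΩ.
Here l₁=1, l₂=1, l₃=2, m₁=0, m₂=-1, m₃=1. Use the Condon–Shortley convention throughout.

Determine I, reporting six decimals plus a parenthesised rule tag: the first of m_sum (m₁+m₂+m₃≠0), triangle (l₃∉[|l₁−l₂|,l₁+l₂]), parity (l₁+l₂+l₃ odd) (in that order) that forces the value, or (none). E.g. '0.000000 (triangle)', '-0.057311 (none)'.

m-sum 0 ✓  L=4 even ✓  0≤2≤2 ✓
Π(2lᵢ+1) = 3×3×5 = 45
triangle coeff Δ(1,1,2) = 1/30
Σ_t [0,0]: t=0:+1/1 = 1/1
(3j)²=2/15 [(1 1 2; 0 0 0)], sign=+1
Σ_t [0,0]: t=0:+1/2 = 1/2
(3j)²=1/10 [(1 1 2; 0 -1 1)], sign=-1
⇒ 4πI² = 3/5
I = (-1)√(3/5/(4π)) = -0.21850969
No selection rule forces the value: the integral is nonzero (none).

-0.218510 (none)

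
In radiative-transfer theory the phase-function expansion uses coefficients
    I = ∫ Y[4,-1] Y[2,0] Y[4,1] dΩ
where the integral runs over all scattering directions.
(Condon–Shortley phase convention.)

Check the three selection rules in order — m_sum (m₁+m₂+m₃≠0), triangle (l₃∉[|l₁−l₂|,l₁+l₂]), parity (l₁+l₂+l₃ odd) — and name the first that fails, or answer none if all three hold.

none

azimuthal sum: -1 + 0 + 1 = 0  ✓
2 ≤ 4 ≤ 6 (triangle on l)  ✓
L = 4 + 2 + 4 = 10 (even)  ✓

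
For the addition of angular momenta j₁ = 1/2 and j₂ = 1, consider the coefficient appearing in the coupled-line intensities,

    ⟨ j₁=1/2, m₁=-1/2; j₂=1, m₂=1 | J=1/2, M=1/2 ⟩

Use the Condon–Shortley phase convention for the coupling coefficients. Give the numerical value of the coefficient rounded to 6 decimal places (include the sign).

triangle: 1!*0!*1!/3! = 1/6
(j±m)!: 0!*1!*2!*0!*1!*0! = 2
prefactor² = (2J+1)*Δ*N² = 2/3
  k=1: −1/(1!*0!*0!*1!*0!*0!) = -1
Σ = -1  ⇒  CG² = 2/3*(-1)² = 2/3
CG = −√(2/3) = -0.816497

−√(2/3) ≈ -0.816497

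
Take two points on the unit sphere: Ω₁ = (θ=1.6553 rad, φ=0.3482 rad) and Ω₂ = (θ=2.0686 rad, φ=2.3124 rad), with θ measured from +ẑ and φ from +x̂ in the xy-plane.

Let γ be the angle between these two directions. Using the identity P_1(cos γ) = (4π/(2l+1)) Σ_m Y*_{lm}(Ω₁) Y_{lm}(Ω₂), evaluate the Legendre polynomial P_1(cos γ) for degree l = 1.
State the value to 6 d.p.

Addition theorem: P_1(cos γ) = (4π/3) Σ_m Y*_{lm}(Ω₁) Y_{lm}(Ω₂), m = −1…1:
  [-1]  conj(Y_{1,-1})(Ω₁) = 0.32360 + 0.11746j ; Y_{1,-1}(Ω₂) = -0.20505 - 0.22384j ; Δ = -0.04006 - 0.09652j
  [+0]  conj(Y_{1,0})(Ω₁) = -0.04124 + 0.00000j ; Y_{1,0}(Ω₂) = -0.23331 + 0.00000j ; Δ = 0.00962 + 0.00000j
  [+1]  conj(Y_{1,1})(Ω₁) = -0.32360 + 0.11746j ; Y_{1,1}(Ω₂) = 0.20505 - 0.22384j ; Δ = -0.04006 + 0.09652j
Total Σ_m = -0.07050 + 0.00000j. Multiply by 4.188790: -0.29531 + 0.00000j. P_1(cos γ) = -0.295306

-0.295306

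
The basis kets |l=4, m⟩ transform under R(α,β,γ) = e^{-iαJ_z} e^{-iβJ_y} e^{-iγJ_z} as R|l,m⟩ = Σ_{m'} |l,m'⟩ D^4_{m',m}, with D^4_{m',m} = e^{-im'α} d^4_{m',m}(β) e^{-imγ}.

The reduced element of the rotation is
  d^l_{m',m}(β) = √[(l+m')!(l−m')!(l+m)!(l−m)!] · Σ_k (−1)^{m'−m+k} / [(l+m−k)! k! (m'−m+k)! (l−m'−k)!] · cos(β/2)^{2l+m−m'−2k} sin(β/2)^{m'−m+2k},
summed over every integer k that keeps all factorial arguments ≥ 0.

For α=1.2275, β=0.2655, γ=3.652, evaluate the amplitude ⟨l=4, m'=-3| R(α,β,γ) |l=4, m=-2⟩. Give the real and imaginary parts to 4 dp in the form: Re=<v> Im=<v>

Re=-0.0040 Im=-0.4406

First d^4_{-3,-2}(β=0.2655), then the phase factors e^{-i(-3)α} and e^{-i(-2)γ}:
c=cos(0.265500/2)=0.991202, s=sin(0.265500/2)=0.132360; N=√[1·5040·2·720]=2693.993318
k: max(0,(-2)−(-3))=1 … min(4+(-2),4−(-3))=2
  k=1: (−1)^0·2693.9933/(720)·0.9912^7·0.1324^1 = +0.465539
  k=2: (−1)^1·2693.9933/(240)·0.9912^5·0.1324^3 = -0.024904
d^4_{-3,-2}(0.2655) = +0.465539 -0.024904 = +0.440635
D = (-0.857242-0.514914i)·(+0.440635)·(+0.522672+0.852534i) = -0.003998-0.440617i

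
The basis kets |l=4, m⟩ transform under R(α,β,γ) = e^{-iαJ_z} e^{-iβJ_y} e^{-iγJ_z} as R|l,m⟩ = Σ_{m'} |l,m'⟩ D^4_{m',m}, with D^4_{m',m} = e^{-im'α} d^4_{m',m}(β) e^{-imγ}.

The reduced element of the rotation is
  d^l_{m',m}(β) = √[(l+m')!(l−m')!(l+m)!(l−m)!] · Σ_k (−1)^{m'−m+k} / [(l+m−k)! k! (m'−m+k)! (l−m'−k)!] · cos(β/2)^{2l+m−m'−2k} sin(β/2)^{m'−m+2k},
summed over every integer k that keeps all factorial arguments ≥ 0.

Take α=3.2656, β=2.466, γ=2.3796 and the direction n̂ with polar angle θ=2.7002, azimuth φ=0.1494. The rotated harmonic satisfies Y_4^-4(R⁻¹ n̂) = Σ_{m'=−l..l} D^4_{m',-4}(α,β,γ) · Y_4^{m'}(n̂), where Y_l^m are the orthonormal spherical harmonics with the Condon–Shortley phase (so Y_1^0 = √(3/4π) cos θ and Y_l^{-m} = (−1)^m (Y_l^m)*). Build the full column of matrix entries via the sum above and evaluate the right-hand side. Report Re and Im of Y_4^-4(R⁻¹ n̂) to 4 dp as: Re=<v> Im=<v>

Re=-0.2858 Im=-0.0408

Need the full column D^4_{m',-4} for m'=−4..4 at α=3.2656, β=2.4660, γ=2.3796.
cos(β/2)=0.331409, sin(β/2)=0.943487
d^4_{-4,-4}: single k=0 term ⇒ +0.000146;  D = -0.000121-0.000081i
d^4_{-3,-4}: single k=0 term ⇒ -0.001172;  D = -0.001047-0.000526i
d^4_{-2,-4}: single k=0 term ⇒ +0.006241;  D = -0.005880-0.002091i
d^4_{-1,-4}: single k=0 term ⇒ -0.025126;  D = -0.024533-0.005425i
d^4_{0,-4}: single k=0 term ⇒ +0.079974;  D = -0.079624-0.007476i
d^4_{1,-4}: single k=0 term ⇒ -0.203641;  D = -0.203547+0.006187i
d^4_{2,-4}: single k=0 term ⇒ +0.409943;  D = -0.405067+0.063041i
d^4_{3,-4}: single k=0 term ⇒ -0.623823;  D = -0.599803+0.171438i
d^4_{4,-4}: single k=0 term ⇒ +0.627897;  D = -0.577741+0.245906i
Y_4^{m'}(θ=2.7002,φ=0.1494) and Σ D·Y over m':
  (-0.0001-0.0001i)·(+0.0122-0.0083i)  (-0.0010-0.0005i)·(-0.0795+0.0382i)  (-0.0059-0.0021i)·(+0.2755-0.0849i)  (-0.0245-0.0054i)·(-0.4919+0.0740i)  (-0.0796-0.0075i)·(+0.1974+0.0000i)  (-0.2035+0.0062i)·(+0.4919+0.0740i)  (-0.4051+0.0630i)·(+0.2755+0.0849i)  (-0.5998+0.1714i)·(+0.0795+0.0382i)  (-0.5777+0.2459i)·(+0.0122+0.0083i)
Y_4^-4(R⁻¹ n̂) = -0.285822-0.040832i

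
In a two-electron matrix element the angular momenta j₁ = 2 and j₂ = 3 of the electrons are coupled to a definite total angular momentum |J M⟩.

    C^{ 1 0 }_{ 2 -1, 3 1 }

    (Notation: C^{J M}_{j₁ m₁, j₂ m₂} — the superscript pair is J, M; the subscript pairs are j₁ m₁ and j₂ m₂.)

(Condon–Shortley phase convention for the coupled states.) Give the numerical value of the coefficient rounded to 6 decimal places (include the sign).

j₁+j₂−J=4  J+j₁−j₂=0  J−j₁+j₂=2  j₁+j₂+J+1=7
(j₁±m₁, j₂±m₂, J±M) = (1,3,4,2,1,1)
P² = 288/35
sum k=3..3:
  [3] −1/6 = -1/6
S = -1/6
C² = P²·S² = 8/35 ; C = -0.478091

−√(8/35) = -0.478091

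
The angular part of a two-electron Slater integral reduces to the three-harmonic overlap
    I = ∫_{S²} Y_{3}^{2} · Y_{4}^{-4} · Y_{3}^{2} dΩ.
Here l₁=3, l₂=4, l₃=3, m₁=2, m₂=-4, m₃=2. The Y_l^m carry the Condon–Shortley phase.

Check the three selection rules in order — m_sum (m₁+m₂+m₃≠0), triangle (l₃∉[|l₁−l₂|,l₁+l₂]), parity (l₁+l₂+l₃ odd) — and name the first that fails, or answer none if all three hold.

Σmᵢ = 0  ✓
l₃∈[|l₁−l₂|,l₁+l₂]=[1,7], have l₃=3  ✓
Σlᵢ = 10 ⇒ even  ✓

none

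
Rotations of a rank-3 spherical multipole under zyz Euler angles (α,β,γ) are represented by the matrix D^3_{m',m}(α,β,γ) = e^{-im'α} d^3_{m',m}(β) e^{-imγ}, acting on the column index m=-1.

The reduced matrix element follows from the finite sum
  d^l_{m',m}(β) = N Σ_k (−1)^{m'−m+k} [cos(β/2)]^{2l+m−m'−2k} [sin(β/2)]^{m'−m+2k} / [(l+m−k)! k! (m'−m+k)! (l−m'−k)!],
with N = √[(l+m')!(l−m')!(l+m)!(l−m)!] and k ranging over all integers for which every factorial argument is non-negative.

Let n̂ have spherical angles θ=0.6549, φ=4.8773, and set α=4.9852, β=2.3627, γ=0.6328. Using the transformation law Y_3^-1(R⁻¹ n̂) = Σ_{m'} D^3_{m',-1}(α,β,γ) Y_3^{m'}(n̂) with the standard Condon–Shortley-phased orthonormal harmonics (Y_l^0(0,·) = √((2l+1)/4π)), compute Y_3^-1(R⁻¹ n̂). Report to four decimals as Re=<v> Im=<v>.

Need the full column D^3_{m',-1} for m'=−3..3 at α=4.9852, β=2.3627, γ=0.6328.
cos(β/2)=0.379676, sin(β/2)=0.925119
d^3_{-3,-1}: single k=2 term ⇒ +0.068880;  D = -0.068389+0.008216i
d^3_{-2,-1}: k∈[1..2] ⇒ +0.023082 -0.274071 = -0.250990;  D = +0.095974+0.231916i
d^3_{-1,-1}: k∈[0..2] ⇒ +0.002996 -0.142279 +0.633533 = +0.494250;  D = +0.388877-0.305054i
d^3_{0,-1}: k∈[0..2] ⇒ -0.025285 +0.450345 -0.891237 = -0.466176;  D = -0.375913-0.275699i
d^3_{1,-1}: k∈[0..2] ⇒ +0.106709 -0.844711 +0.626883 = -0.111119;  D = +0.039143-0.103996i
d^3_{2,-1}: k∈[0..1] ⇒ -0.274071 +0.813584 = +0.539513;  D = -0.537464-0.046974i
d^3_{3,-1}: single k=0 term ⇒ +0.408944;  D = -0.075478-0.401918i
Y_3^{m'}(θ=0.6549,φ=4.8773) and Σ D·Y over m':
  (-0.0684+0.0082i)·(-0.0448-0.0830i)  (+0.0960+0.2319i)·(-0.2845+0.0974i)  (+0.3889-0.3051i)·(+0.0693+0.4165i)  (-0.3759-0.2757i)·(+0.0429+0.0000i)  (+0.0391-0.1040i)·(-0.0693+0.4165i)  (-0.5375-0.0470i)·(-0.2845-0.0974i)  (-0.0755-0.4019i)·(+0.0448-0.0830i)
Y_3^-1(R⁻¹ n̂) = +0.243931+0.155155i

Re=0.2439 Im=0.1552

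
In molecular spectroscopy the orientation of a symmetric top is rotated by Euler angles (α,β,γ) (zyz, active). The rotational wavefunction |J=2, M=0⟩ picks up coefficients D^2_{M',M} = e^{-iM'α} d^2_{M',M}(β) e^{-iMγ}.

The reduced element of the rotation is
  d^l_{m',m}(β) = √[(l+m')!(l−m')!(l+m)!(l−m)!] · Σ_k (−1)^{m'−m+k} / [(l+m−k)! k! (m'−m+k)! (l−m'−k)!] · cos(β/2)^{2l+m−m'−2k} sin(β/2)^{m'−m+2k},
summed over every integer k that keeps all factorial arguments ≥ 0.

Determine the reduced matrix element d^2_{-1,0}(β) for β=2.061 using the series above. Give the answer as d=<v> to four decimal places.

d^2_{-1,0}(β=2.0610) via the finite sum:
c=cos(2.061000/2)=0.514390, s=sin(2.061000/2)=0.857556; N=√[1·6·2·2]=4.898979
Admissible k: 1..2 (factorial args all ≥0)
  k=1: (−1)^0·4.8990/(2)·0.5144^3·0.8576^1 = +0.285901
  k=2: (−1)^1·4.8990/(2)·0.5144^1·0.8576^3 = -0.794614
d^2_{-1,0}(2.0610) = +0.285901 -0.794614 = -0.508713

d=-0.5087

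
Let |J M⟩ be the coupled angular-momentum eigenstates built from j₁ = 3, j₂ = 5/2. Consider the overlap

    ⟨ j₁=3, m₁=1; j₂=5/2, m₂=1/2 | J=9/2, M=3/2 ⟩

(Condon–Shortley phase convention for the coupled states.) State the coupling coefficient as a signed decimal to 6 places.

√[10·1!5!4!/11! · 4!2!3!2!6!3!] = √(138240/77)
  +(−1)^0/∏(0,1,2,3,3,1)! = 1/72  (running 1/72)
  +(−1)^1/∏(1,0,1,2,4,2)! = -1/96  (running 1/288)
⟨..|..⟩ = √(138240/77)·(1/288) = +0.147122

+√(5/231) = +0.147122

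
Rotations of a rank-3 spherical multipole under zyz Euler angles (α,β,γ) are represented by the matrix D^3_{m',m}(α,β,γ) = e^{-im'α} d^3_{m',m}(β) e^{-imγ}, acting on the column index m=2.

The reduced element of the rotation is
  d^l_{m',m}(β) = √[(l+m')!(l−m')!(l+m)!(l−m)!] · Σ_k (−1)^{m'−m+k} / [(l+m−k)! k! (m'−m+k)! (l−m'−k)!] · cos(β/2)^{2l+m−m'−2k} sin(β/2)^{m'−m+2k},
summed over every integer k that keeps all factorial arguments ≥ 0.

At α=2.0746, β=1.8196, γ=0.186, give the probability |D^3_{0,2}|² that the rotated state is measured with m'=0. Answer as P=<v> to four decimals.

D^3_{0,2}(2.0746,1.8196,0.1860) = e^{-i·0·2.0746}·d^3_{0,2}(1.8196)·e^{-i·2·0.1860}. Compute d first:
With c≡cos(β/2)=0.613904 and s≡sin(β/2)=0.789381, N=[6·6·120·1]^{1/2}=65.726707
Admissible k: 2..3 (factorial args all ≥0)
  k=2: (−1)^0·65.7267/(12)·0.6139^4·0.7894^2 = +0.484769
  k=3: (−1)^1·65.7267/(12)·0.6139^2·0.7894^4 = -0.801508
d^3_{0,2}(1.8196) = +0.484769 -0.801508 = -0.316739
|D^3_{0,2}|² = |d^3_{0,2}(β)|² = (-0.316739)² = 0.100323 (the z-rotation phases have unit modulus)

P=0.1003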